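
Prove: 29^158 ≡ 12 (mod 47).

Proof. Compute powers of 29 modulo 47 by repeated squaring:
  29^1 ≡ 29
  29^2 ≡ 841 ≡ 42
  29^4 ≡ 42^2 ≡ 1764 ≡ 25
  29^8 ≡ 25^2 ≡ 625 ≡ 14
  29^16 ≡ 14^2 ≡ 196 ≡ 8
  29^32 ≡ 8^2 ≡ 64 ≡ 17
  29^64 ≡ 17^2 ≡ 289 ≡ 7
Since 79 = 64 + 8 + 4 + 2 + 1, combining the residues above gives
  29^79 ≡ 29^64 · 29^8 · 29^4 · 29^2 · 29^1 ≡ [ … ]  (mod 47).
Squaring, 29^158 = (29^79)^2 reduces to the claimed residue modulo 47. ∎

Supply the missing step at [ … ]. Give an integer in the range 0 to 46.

23

Multiply the listed residues: 7 · 14 · 25 · 42 · 29 = 98 → 2450 → 102900 → 2984100.
Reducing modulo 47: 2984100 = 63491·47 + 23, so 29^79 ≡ 23.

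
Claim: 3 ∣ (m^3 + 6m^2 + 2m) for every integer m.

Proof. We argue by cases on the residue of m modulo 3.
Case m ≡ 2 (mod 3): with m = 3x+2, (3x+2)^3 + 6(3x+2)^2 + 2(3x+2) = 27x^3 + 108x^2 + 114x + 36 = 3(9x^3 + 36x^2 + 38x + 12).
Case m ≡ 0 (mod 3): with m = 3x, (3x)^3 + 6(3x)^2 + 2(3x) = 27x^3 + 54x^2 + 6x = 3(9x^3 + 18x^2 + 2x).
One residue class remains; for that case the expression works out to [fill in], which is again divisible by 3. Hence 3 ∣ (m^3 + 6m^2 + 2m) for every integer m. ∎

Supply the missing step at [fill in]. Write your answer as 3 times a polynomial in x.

3(9x^3 + 27x^2 + 17x + 3)

Only m ≡ 1 (mod 3) is unaccounted for. Put m = 3x+1:
(3x+1)^3 + 6(3x+1)^2 + 2(3x+1) expands to 27x^3 + 81x^2 + 51x + 9,
and factoring out 3 leaves 3(9x^3 + 27x^2 + 17x + 3).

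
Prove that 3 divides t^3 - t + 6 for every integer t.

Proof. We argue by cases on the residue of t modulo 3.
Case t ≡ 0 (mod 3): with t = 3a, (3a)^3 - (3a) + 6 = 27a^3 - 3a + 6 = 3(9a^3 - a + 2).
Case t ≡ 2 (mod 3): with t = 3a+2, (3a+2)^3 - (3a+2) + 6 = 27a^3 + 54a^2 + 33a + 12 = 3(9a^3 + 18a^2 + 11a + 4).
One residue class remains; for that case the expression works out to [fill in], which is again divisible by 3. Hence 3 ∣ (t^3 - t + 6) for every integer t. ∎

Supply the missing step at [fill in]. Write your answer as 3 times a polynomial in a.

Only t ≡ 1 (mod 3) is unaccounted for. Put t = 3a+1:
(3a+1)^3 - (3a+1) + 6 expands to 27a^3 + 27a^2 + 6a + 6,
and factoring out 3 leaves 3(9a^3 + 9a^2 + 2a + 2).

3(9a^3 + 9a^2 + 2a + 2)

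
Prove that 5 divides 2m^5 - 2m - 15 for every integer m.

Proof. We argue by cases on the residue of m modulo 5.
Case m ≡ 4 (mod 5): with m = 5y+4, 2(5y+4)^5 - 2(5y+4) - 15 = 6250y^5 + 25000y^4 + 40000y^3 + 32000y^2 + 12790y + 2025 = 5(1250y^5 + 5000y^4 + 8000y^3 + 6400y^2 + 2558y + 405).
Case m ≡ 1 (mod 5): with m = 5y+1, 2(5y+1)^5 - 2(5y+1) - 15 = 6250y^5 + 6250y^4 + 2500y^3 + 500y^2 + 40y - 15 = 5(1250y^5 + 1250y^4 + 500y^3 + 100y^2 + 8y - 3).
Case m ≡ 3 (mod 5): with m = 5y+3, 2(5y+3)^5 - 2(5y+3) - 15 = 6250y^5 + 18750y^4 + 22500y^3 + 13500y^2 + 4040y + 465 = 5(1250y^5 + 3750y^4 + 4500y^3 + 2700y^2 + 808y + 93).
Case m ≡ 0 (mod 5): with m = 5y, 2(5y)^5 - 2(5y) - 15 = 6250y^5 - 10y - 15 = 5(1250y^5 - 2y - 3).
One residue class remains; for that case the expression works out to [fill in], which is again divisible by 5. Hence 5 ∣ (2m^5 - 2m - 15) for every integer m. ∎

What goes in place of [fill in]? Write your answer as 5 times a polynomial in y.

The residues treated are {4, 1, 3, 0}, so the missing case is m ≡ 2 (mod 5); write m = 5y+2.
Then 2(5y+2)^5 - 2(5y+2) - 15 = 6250y^5 + 12500y^4 + 10000y^3 + 4000y^2 + 790y + 45 = 5(1250y^5 + 2500y^4 + 2000y^3 + 800y^2 + 158y + 9).

5(1250y^5 + 2500y^4 + 2000y^3 + 800y^2 + 158y + 9)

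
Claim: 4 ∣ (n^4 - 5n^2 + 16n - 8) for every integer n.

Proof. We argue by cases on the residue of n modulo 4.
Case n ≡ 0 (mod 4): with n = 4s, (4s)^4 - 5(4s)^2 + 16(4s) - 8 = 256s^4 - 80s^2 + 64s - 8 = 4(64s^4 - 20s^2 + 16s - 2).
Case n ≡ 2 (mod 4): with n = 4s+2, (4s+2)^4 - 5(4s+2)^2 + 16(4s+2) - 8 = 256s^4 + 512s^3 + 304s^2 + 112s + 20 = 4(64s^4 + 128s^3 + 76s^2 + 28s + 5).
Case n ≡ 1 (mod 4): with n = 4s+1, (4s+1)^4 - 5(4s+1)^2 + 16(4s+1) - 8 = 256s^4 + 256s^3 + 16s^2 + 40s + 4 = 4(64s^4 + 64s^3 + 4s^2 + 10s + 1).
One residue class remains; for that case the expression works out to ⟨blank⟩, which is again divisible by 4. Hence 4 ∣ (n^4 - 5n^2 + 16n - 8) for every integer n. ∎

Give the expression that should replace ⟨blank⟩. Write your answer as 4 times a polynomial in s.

The residues treated are {0, 2, 1}, so the missing case is n ≡ 3 (mod 4); write n = 4s+3.
Then (4s+3)^4 - 5(4s+3)^2 + 16(4s+3) - 8 = 256s^4 + 768s^3 + 784s^2 + 376s + 76 = 4(64s^4 + 192s^3 + 196s^2 + 94s + 19).

4(64s^4 + 192s^3 + 196s^2 + 94s + 19)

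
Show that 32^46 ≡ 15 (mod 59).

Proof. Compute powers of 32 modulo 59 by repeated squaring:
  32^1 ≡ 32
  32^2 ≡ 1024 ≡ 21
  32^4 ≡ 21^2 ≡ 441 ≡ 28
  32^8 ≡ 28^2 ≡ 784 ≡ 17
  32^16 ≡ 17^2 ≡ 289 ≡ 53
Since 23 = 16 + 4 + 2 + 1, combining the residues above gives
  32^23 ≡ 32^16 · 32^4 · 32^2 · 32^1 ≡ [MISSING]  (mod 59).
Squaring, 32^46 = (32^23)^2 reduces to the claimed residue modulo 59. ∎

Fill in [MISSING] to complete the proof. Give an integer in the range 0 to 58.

30

Multiply the listed residues: 53 · 28 · 21 · 32 = 1484 → 31164 → 997248.
Reducing modulo 59: 997248 = 16902·59 + 30, so 32^23 ≡ 30.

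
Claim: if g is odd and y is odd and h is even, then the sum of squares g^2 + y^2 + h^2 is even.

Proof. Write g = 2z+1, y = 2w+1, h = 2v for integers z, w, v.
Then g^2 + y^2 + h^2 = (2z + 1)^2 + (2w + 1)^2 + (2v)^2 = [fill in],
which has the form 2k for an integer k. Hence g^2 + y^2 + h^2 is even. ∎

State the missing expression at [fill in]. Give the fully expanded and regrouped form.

Expanding: (2z + 1)^2 + (2w + 1)^2 + (2v)^2 = 4v^2 + 4w^2 + 4w + 4z^2 + 4z + 2.
Every term is even; pulling out the factor of 2 gives 2(2v^2 + 2w^2 + 2w + 2z^2 + 2z + 1).

2(2v^2 + 2w^2 + 2w + 2z^2 + 2z + 1)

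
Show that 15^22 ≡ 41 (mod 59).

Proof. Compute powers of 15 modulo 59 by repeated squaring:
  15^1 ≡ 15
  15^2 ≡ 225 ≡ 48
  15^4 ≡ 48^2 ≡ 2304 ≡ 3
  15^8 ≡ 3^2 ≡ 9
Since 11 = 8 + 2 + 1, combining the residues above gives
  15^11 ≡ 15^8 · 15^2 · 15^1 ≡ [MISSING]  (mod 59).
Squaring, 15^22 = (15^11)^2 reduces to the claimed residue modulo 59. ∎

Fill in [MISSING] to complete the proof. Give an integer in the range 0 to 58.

49

15^8 · 15^2 · 15^1 ≡ 9 · 48 · 15 = 6480.
6480 mod 59 = 49, so 15^11 ≡ 49 (mod 59).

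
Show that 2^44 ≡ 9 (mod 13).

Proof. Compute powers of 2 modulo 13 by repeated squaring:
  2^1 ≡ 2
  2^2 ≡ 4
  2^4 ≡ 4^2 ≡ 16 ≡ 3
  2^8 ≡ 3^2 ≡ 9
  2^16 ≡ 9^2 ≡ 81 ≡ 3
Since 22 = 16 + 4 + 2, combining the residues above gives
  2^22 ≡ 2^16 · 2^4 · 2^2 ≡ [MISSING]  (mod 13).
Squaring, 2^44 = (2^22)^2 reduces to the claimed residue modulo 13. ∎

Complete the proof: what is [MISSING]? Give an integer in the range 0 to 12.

10

2^16 · 2^4 · 2^2 ≡ 3 · 3 · 4 = 36.
36 mod 13 = 10, so 2^22 ≡ 10 (mod 13).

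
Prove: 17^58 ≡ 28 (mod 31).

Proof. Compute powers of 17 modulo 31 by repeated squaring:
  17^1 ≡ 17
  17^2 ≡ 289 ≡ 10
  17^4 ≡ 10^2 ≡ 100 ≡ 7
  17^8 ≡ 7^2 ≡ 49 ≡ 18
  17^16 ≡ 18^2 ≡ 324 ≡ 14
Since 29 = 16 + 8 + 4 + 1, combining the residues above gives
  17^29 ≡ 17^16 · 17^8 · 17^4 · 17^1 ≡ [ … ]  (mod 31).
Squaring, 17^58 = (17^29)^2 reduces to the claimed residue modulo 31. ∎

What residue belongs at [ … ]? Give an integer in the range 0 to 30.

11

17^16 · 17^8 · 17^4 · 17^1 ≡ 14 · 18 · 7 · 17 = 29988.
29988 mod 31 = 11, so 17^29 ≡ 11 (mod 31).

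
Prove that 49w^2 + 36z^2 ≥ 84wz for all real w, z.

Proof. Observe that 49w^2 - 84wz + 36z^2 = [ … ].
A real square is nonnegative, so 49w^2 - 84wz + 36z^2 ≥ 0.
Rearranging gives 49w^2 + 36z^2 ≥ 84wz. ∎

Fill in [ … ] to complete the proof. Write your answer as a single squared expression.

49w^2 - 84wz + 36z^2 is a perfect-square trinomial: the outer terms are (7w)^2 and (6z)^2, and the cross term is -2·7w·6z.
So 49w^2 - 84wz + 36z^2 = (7w - 6z)^2 ≥ 0.

(7w - 6z)^2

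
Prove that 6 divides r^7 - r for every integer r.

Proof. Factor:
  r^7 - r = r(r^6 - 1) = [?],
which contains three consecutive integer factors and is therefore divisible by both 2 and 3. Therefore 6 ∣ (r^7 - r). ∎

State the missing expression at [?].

(r - 1)r(r + 1)(r^4 + r^2 + 1)

r^6 - 1 = (r^2 - 1)(r^4 + r^2 + 1), and r^2 - 1 = (r-1)(r+1).
So r(r^6 - 1) = (r - 1)r(r + 1)(r^4 + r^2 + 1).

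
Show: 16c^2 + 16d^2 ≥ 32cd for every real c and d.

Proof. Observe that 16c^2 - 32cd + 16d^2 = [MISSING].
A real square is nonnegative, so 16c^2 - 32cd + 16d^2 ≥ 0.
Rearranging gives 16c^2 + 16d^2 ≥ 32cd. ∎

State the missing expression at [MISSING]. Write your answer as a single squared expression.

The leading and trailing coefficients are 4^2 and 4^2, and 32 = 2·4·4, so the trinomial is (4c - 4d)^2.
Hence 16c^2 - 32cd + 16d^2 ≥ 0.

(4c - 4d)^2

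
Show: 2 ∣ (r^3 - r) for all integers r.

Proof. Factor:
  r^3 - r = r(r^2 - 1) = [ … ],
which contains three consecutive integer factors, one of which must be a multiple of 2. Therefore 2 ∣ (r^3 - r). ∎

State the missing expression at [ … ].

r(r^2 - 1) = r(r - 1)(r + 1) = (r - 1)r(r + 1).
These three factors are consecutive integers, so their product is divisible by 2.

(r - 1)r(r + 1)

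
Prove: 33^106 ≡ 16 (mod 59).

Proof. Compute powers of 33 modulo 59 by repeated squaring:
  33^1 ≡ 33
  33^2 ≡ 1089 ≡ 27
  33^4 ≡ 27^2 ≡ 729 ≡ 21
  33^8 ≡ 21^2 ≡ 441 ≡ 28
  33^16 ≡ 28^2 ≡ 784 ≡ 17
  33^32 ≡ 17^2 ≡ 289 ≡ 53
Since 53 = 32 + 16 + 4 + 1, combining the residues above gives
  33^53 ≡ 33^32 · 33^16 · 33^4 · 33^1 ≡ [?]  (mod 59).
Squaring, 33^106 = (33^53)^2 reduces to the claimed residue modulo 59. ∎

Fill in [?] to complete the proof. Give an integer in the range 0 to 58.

55

33^32 · 33^16 · 33^4 · 33^1 ≡ 53 · 17 · 21 · 33 = 624393.
624393 mod 59 = 55, so 33^53 ≡ 55 (mod 59).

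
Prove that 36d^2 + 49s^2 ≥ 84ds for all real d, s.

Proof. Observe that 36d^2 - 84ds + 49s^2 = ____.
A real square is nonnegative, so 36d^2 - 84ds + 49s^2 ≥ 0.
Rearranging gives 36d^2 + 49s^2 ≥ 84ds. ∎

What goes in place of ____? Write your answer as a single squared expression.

(6d - 7s)^2

The leading and trailing coefficients are 6^2 and 7^2, and 84 = 2·6·7, so the trinomial is (6d - 7s)^2.
Hence 36d^2 - 84ds + 49s^2 ≥ 0.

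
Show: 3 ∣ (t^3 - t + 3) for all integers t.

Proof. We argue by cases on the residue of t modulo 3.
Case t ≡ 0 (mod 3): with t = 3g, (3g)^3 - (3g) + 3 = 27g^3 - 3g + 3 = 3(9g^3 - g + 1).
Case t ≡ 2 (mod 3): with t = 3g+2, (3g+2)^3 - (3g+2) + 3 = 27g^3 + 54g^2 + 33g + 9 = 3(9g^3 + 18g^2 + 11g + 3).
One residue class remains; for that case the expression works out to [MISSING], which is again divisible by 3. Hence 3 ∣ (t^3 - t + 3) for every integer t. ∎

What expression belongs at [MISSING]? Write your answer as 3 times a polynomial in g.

3(9g^3 + 9g^2 + 2g + 1)

Only t ≡ 1 (mod 3) is unaccounted for. Put t = 3g+1:
(3g+1)^3 - (3g+1) + 3 expands to 27g^3 + 27g^2 + 6g + 3,
and factoring out 3 leaves 3(9g^3 + 9g^2 + 2g + 1).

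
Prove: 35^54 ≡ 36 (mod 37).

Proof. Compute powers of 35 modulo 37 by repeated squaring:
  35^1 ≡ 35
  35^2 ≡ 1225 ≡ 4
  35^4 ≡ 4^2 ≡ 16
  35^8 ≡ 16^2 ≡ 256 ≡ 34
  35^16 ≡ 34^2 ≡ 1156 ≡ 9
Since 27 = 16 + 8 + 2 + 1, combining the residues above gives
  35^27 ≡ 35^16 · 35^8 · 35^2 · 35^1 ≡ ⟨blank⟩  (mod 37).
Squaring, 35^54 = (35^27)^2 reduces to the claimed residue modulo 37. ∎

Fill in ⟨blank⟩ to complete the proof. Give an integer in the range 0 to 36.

Multiply the listed residues: 9 · 34 · 4 · 35 = 306 → 1224 → 42840.
Reducing modulo 37: 42840 = 1157·37 + 31, so 35^27 ≡ 31.

31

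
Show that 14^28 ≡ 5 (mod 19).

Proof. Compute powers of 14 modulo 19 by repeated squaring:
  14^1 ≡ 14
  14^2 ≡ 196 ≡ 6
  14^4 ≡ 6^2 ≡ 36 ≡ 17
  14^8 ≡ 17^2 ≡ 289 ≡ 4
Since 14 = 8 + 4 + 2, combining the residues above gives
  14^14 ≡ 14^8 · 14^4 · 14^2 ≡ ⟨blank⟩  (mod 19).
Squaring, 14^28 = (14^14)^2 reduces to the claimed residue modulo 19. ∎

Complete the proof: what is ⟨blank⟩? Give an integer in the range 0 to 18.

9

14^8 · 14^4 · 14^2 ≡ 4 · 17 · 6 = 408.
408 mod 19 = 9, so 14^14 ≡ 9 (mod 19).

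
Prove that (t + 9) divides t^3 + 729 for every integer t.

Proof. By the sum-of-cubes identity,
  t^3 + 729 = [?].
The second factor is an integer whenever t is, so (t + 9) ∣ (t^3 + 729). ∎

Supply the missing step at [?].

a^3 + b^3 = (a + b)(a^2 - ab + b^2). With a = t, b = 9:
t^3 + 729 = (t + 9)(t^2 - 9t + 81).

(t + 9)(t^2 - 9t + 81)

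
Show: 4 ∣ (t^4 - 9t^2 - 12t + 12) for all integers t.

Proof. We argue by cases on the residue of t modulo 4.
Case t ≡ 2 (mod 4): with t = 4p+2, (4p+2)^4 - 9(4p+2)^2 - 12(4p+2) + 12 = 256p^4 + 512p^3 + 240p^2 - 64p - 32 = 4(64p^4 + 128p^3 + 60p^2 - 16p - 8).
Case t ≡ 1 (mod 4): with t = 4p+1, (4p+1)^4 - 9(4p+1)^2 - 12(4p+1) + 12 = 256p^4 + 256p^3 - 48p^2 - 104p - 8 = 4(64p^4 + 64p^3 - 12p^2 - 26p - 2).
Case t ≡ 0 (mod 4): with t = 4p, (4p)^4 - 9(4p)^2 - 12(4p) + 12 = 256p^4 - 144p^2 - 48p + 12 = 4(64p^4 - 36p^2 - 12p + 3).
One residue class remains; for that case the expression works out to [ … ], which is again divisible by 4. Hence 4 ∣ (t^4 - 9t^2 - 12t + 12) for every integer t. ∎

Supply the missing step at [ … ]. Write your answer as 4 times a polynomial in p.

4(64p^4 + 192p^3 + 180p^2 + 42p - 6)

Only t ≡ 3 (mod 4) is unaccounted for. Put t = 4p+3:
(4p+3)^4 - 9(4p+3)^2 - 12(4p+3) + 12 expands to 256p^4 + 768p^3 + 720p^2 + 168p - 24,
and factoring out 4 leaves 4(64p^4 + 192p^3 + 180p^2 + 42p - 6).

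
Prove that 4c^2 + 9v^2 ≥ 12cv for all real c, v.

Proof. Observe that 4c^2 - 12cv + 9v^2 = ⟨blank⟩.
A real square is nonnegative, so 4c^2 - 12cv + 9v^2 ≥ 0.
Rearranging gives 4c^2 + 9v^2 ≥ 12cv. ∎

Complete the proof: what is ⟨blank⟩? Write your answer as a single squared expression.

(2c - 3v)^2

The leading and trailing coefficients are 2^2 and 3^2, and 12 = 2·2·3, so the trinomial is (2c - 3v)^2.
Hence 4c^2 - 12cv + 9v^2 ≥ 0.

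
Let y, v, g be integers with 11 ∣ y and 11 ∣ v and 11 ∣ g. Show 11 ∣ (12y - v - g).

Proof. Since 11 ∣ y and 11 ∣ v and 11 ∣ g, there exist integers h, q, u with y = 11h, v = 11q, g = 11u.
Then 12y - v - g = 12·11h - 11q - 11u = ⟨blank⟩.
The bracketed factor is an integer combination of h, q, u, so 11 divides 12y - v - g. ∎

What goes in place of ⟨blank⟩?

11(12h - q - u)

Each term has a factor of 11: 12·11h - 11q - 11u = 11·(12h - q - u).
Since 12h - q - u is an integer, 11 ∣ (12y - v - g).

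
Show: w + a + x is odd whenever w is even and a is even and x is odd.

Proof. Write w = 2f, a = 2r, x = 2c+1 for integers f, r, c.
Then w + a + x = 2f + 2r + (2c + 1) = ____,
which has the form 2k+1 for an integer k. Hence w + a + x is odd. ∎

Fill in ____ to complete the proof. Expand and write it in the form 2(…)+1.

2(c + f + r) + 1

Expanding: 2f + 2r + (2c + 1) = 2c + 2f + 2r + 1.
Every term except the constant is even, so this is 2(c + f + r) + 1,
and c + f + r ∈ ℤ gives the required form.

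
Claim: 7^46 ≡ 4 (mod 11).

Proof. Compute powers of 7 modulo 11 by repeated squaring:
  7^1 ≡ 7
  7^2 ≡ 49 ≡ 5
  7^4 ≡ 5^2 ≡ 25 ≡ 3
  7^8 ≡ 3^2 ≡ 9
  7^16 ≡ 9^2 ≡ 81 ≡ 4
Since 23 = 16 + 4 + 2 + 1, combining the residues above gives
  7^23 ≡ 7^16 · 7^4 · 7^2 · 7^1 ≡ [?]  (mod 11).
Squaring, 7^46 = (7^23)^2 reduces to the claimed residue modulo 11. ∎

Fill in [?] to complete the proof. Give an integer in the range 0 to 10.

Multiply the listed residues: 4 · 3 · 5 · 7 = 12 → 60 → 420.
Reducing modulo 11: 420 = 38·11 + 2, so 7^23 ≡ 2.

2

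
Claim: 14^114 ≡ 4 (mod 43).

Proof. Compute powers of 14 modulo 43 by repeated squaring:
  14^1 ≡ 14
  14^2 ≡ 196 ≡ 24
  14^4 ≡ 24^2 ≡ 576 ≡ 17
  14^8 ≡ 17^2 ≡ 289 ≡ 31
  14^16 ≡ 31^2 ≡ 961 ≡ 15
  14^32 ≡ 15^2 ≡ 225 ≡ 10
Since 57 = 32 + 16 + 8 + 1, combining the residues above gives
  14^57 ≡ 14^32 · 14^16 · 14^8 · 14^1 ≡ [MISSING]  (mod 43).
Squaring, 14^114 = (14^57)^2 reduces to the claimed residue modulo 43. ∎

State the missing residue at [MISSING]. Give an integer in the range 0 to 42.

41

14^32 · 14^16 · 14^8 · 14^1 ≡ 10 · 15 · 31 · 14 = 65100.
65100 mod 43 = 41, so 14^57 ≡ 41 (mod 43).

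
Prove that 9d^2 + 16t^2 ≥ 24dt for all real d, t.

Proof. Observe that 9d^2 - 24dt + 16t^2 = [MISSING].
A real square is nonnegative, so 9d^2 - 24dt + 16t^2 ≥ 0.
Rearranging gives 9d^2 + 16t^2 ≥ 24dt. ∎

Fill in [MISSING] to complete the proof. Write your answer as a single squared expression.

The leading and trailing coefficients are 3^2 and 4^2, and 24 = 2·3·4, so the trinomial is (3d - 4t)^2.
Hence 9d^2 - 24dt + 16t^2 ≥ 0.

(3d - 4t)^2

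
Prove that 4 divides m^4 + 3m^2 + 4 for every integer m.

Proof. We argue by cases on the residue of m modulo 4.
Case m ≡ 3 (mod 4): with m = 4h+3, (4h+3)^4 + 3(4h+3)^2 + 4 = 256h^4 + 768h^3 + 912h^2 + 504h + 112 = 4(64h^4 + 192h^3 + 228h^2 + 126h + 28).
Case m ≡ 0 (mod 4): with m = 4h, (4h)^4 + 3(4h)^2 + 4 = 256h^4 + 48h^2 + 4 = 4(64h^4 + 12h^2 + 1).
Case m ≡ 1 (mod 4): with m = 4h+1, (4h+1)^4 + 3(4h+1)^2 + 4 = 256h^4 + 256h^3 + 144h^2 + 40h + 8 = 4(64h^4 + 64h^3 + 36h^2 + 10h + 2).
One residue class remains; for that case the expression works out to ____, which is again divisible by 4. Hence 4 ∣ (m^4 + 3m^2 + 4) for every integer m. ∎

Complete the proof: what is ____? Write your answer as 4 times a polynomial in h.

Only m ≡ 2 (mod 4) is unaccounted for. Put m = 4h+2:
(4h+2)^4 + 3(4h+2)^2 + 4 expands to 256h^4 + 512h^3 + 432h^2 + 176h + 32,
and factoring out 4 leaves 4(64h^4 + 128h^3 + 108h^2 + 44h + 8).

4(64h^4 + 128h^3 + 108h^2 + 44h + 8)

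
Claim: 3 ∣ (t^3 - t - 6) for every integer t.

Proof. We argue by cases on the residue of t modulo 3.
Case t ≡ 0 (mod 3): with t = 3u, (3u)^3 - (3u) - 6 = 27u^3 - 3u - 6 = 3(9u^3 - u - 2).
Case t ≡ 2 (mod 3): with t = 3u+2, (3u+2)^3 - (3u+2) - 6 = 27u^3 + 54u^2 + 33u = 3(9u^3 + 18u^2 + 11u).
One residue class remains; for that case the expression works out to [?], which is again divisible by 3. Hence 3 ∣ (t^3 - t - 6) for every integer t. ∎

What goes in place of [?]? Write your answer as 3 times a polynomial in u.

Only t ≡ 1 (mod 3) is unaccounted for. Put t = 3u+1:
(3u+1)^3 - (3u+1) - 6 expands to 27u^3 + 27u^2 + 6u - 6,
and factoring out 3 leaves 3(9u^3 + 9u^2 + 2u - 2).

3(9u^3 + 9u^2 + 2u - 2)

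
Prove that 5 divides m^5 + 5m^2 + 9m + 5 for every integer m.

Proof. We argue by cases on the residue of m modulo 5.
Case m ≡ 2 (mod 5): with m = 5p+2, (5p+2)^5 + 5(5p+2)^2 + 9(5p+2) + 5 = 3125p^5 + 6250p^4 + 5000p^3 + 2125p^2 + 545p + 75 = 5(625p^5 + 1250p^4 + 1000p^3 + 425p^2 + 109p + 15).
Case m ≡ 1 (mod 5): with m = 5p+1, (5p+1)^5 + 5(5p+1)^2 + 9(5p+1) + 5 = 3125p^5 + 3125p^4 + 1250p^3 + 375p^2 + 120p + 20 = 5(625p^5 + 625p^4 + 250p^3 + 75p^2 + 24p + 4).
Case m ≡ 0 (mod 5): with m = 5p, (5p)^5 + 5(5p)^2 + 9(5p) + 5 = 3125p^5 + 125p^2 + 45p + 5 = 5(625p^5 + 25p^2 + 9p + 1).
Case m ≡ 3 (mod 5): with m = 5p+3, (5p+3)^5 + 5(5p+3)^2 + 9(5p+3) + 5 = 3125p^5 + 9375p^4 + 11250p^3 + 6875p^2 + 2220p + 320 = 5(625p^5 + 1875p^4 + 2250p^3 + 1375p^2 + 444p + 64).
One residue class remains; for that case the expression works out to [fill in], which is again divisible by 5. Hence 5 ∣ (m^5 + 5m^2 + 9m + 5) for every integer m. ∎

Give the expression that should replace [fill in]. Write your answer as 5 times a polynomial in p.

Only m ≡ 4 (mod 5) is unaccounted for. Put m = 5p+4:
(5p+4)^5 + 5(5p+4)^2 + 9(5p+4) + 5 expands to 3125p^5 + 12500p^4 + 20000p^3 + 16125p^2 + 6645p + 1145,
and factoring out 5 leaves 5(625p^5 + 2500p^4 + 4000p^3 + 3225p^2 + 1329p + 229).

5(625p^5 + 2500p^4 + 4000p^3 + 3225p^2 + 1329p + 229)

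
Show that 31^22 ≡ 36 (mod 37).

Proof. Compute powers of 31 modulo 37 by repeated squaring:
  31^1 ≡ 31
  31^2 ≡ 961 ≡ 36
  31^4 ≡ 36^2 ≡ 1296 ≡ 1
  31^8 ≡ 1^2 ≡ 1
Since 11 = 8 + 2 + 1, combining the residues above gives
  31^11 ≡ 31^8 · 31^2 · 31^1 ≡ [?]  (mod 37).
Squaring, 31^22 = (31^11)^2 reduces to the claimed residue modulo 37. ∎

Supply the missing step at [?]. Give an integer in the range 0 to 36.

31^8 · 31^2 · 31^1 ≡ 1 · 36 · 31 = 1116.
1116 mod 37 = 6, so 31^11 ≡ 6 (mod 37).

6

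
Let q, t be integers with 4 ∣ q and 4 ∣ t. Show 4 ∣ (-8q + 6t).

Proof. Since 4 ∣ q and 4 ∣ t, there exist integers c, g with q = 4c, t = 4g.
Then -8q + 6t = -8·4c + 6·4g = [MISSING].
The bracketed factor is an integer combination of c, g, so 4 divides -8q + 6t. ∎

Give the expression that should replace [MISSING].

Each term has a factor of 4: -8·4c + 6·4g = 4·(-8c + 6g).
Since -8c + 6g is an integer, 4 ∣ (-8q + 6t).

4(-8c + 6g)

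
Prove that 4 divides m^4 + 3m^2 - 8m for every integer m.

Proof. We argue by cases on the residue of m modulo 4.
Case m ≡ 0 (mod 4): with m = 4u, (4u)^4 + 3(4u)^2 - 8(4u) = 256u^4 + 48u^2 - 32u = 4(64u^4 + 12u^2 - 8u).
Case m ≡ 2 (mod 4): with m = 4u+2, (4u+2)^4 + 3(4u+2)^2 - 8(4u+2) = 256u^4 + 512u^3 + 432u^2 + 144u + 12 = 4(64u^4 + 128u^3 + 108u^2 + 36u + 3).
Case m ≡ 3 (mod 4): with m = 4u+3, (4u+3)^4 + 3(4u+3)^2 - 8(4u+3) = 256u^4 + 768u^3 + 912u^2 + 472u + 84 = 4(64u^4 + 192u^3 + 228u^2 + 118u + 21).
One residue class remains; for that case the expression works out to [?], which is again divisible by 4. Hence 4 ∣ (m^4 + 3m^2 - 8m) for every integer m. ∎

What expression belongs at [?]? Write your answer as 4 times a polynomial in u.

Only m ≡ 1 (mod 4) is unaccounted for. Put m = 4u+1:
(4u+1)^4 + 3(4u+1)^2 - 8(4u+1) expands to 256u^4 + 256u^3 + 144u^2 + 8u - 4,
and factoring out 4 leaves 4(64u^4 + 64u^3 + 36u^2 + 2u - 1).

4(64u^4 + 64u^3 + 36u^2 + 2u - 1)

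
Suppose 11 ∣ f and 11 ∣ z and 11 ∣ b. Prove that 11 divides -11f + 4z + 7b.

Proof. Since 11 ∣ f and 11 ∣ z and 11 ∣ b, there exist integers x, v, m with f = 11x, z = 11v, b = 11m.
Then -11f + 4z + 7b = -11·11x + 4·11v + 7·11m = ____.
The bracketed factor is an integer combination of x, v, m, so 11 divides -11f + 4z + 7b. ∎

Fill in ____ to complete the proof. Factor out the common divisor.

11(7m + 4v - 11x)

Pull the common 11 out of every term: -11·11x + 4·11v + 7·11m = 11(7m + 4v - 11x).
7m + 4v - 11x is an integer, which exhibits the divisibility.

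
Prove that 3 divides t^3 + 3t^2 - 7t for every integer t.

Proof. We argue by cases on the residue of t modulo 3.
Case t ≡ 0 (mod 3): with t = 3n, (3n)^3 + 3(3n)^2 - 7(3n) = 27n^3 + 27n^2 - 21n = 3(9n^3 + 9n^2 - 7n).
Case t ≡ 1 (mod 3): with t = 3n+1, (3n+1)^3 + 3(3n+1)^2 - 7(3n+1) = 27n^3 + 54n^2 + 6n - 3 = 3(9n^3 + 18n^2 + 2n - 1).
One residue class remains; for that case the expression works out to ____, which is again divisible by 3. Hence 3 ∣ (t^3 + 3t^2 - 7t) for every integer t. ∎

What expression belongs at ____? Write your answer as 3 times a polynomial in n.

The residues treated are {0, 1}, so the missing case is t ≡ 2 (mod 3); write t = 3n+2.
Then (3n+2)^3 + 3(3n+2)^2 - 7(3n+2) = 27n^3 + 81n^2 + 51n + 6 = 3(9n^3 + 27n^2 + 17n + 2).

3(9n^3 + 27n^2 + 17n + 2)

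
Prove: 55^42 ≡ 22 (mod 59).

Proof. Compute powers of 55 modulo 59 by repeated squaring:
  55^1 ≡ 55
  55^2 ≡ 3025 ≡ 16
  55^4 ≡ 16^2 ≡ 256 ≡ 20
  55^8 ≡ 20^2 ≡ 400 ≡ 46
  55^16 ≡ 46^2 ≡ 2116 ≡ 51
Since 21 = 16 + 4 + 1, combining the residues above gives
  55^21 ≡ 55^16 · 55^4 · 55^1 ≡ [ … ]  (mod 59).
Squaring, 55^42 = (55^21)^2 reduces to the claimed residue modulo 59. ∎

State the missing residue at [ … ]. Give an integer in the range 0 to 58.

Multiply the listed residues: 51 · 20 · 55 = 1020 → 56100.
Reducing modulo 59: 56100 = 950·59 + 50, so 55^21 ≡ 50.

50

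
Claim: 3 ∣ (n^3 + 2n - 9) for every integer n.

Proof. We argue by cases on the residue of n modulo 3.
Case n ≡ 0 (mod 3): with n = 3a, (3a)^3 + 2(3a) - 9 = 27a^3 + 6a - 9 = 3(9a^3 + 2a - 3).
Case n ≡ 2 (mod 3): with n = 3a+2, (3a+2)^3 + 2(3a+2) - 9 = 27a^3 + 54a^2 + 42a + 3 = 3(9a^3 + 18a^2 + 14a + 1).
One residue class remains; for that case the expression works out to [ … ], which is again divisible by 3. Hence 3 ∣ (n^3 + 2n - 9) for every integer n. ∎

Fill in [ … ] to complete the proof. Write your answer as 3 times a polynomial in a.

3(9a^3 + 9a^2 + 5a - 2)

Only n ≡ 1 (mod 3) is unaccounted for. Put n = 3a+1:
(3a+1)^3 + 2(3a+1) - 9 expands to 27a^3 + 27a^2 + 15a - 6,
and factoring out 3 leaves 3(9a^3 + 9a^2 + 5a - 2).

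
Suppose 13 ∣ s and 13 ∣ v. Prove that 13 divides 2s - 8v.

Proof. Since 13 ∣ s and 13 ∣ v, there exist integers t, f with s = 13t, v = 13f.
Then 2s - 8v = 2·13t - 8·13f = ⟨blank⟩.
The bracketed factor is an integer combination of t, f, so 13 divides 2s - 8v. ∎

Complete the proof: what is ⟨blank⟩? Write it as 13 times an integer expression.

Each term has a factor of 13: 2·13t - 8·13f = 13·(-8f + 2t).
Since -8f + 2t is an integer, 13 ∣ (2s - 8v).

13(-8f + 2t)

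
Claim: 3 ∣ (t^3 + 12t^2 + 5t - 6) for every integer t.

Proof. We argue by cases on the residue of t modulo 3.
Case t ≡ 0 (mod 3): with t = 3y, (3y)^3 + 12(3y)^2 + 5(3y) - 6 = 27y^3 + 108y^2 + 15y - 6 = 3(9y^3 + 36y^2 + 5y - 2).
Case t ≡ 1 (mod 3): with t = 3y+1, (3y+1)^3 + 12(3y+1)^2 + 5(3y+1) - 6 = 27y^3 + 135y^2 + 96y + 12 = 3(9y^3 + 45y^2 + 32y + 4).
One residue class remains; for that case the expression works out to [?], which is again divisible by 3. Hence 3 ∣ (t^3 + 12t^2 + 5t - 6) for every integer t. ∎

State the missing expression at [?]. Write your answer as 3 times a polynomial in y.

Only t ≡ 2 (mod 3) is unaccounted for. Put t = 3y+2:
(3y+2)^3 + 12(3y+2)^2 + 5(3y+2) - 6 expands to 27y^3 + 162y^2 + 195y + 60,
and factoring out 3 leaves 3(9y^3 + 54y^2 + 65y + 20).

3(9y^3 + 54y^2 + 65y + 20)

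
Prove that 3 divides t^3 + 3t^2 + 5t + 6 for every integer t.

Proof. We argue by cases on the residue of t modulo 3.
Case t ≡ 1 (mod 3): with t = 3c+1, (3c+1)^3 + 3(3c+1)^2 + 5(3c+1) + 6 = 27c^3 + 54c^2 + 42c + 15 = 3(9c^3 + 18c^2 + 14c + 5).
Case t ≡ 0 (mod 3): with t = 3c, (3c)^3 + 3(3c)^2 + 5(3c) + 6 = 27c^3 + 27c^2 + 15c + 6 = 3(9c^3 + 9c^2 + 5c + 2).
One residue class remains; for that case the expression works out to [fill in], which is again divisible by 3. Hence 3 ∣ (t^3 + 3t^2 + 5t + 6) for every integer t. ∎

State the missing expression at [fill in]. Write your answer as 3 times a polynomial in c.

3(9c^3 + 27c^2 + 29c + 12)

The residues treated are {1, 0}, so the missing case is t ≡ 2 (mod 3); write t = 3c+2.
Then (3c+2)^3 + 3(3c+2)^2 + 5(3c+2) + 6 = 27c^3 + 81c^2 + 87c + 36 = 3(9c^3 + 27c^2 + 29c + 12).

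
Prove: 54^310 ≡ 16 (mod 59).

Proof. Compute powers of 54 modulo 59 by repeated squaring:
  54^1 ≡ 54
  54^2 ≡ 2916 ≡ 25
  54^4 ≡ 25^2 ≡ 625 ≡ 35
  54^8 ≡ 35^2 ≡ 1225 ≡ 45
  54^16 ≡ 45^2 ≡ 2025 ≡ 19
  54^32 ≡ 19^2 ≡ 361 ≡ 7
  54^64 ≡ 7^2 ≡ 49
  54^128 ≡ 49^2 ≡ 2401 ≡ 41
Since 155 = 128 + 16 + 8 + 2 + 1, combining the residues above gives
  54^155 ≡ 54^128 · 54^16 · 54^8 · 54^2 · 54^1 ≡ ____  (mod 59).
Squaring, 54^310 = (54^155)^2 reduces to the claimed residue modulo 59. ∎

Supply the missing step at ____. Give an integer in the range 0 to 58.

55

Multiply the listed residues: 41 · 19 · 45 · 25 · 54 = 779 → 35055 → 876375 → 47324250.
Reducing modulo 59: 47324250 = 802105·59 + 55, so 54^155 ≡ 55.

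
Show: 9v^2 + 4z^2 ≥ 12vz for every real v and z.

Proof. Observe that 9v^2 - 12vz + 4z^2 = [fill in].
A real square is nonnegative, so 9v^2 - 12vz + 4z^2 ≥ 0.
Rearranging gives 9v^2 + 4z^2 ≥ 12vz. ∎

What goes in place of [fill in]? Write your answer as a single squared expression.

(3v - 2z)^2

9v^2 - 12vz + 4z^2 is a perfect-square trinomial: the outer terms are (3v)^2 and (2z)^2, and the cross term is -2·3v·2z.
So 9v^2 - 12vz + 4z^2 = (3v - 2z)^2 ≥ 0.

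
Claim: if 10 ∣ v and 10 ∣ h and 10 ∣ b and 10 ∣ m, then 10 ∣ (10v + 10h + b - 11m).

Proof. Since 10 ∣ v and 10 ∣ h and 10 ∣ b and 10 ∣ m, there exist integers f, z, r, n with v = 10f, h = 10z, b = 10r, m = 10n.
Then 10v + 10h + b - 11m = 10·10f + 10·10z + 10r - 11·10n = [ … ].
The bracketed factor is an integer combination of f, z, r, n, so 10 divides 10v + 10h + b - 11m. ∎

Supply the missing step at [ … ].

Each term has a factor of 10: 10·10f + 10·10z + 10r - 11·10n = 10·(10f - 11n + r + 10z).
Since 10f - 11n + r + 10z is an integer, 10 ∣ (10v + 10h + b - 11m).

10(10f - 11n + r + 10z)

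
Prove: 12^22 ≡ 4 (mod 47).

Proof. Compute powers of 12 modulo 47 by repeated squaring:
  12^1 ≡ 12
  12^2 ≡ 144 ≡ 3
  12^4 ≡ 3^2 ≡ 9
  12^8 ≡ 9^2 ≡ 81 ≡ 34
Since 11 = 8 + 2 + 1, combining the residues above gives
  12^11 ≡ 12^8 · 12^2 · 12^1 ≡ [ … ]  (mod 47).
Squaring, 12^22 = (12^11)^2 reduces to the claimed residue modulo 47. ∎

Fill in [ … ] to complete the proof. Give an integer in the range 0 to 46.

2

12^8 · 12^2 · 12^1 ≡ 34 · 3 · 12 = 1224.
1224 mod 47 = 2, so 12^11 ≡ 2 (mod 47).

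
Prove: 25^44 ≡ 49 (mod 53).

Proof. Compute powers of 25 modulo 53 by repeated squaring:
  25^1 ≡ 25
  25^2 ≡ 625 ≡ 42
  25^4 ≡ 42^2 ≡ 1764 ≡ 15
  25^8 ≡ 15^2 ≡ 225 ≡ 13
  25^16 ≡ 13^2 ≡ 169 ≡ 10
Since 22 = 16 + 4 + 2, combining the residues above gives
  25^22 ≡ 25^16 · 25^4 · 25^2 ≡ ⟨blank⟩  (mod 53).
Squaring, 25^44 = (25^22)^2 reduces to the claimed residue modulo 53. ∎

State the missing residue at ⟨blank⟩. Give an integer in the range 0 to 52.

46

25^16 · 25^4 · 25^2 ≡ 10 · 15 · 42 = 6300.
6300 mod 53 = 46, so 25^22 ≡ 46 (mod 53).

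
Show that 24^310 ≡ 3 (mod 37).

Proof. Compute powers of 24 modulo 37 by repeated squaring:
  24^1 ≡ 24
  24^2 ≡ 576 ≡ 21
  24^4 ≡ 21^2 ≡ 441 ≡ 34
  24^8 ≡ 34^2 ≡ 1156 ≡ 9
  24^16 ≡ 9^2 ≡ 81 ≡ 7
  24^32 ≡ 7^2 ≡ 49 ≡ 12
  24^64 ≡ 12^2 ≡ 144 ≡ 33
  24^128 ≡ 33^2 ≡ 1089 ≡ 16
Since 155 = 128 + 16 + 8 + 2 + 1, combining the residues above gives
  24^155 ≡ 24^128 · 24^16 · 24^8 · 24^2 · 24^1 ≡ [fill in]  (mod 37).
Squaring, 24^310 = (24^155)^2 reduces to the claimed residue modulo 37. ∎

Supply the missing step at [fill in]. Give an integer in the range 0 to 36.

22

24^128 · 24^16 · 24^8 · 24^2 · 24^1 ≡ 16 · 7 · 9 · 21 · 24 = 508032.
508032 mod 37 = 22, so 24^155 ≡ 22 (mod 37).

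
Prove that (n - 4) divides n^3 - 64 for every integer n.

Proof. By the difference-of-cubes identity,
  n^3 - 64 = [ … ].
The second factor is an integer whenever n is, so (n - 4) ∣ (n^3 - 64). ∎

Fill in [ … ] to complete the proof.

(n - 4)(n^2 + 4n + 16)

a^3 - b^3 = (a - b)(a^2 + ab + b^2). With a = n, b = 4:
n^3 - 64 = (n - 4)(n^2 + 4n + 16).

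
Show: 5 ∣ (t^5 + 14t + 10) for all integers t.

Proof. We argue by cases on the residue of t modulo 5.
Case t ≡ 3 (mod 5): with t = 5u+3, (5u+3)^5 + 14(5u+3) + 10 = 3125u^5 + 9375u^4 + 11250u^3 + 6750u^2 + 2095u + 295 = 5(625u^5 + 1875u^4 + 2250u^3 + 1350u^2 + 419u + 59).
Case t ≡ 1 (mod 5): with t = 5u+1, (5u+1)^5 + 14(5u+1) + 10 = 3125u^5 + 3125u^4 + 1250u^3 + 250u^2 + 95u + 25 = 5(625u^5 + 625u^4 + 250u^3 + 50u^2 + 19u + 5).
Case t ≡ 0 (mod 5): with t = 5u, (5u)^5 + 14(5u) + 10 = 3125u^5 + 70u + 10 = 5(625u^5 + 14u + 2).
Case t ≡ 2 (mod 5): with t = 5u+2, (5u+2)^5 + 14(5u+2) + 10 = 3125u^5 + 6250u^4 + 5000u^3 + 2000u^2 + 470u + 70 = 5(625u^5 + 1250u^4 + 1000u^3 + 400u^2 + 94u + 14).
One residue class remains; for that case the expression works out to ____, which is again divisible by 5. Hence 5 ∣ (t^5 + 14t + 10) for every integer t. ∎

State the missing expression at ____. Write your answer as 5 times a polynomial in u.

5(625u^5 + 2500u^4 + 4000u^3 + 3200u^2 + 1294u + 218)

The residues treated are {3, 1, 0, 2}, so the missing case is t ≡ 4 (mod 5); write t = 5u+4.
Then (5u+4)^5 + 14(5u+4) + 10 = 3125u^5 + 12500u^4 + 20000u^3 + 16000u^2 + 6470u + 1090 = 5(625u^5 + 2500u^4 + 4000u^3 + 3200u^2 + 1294u + 218).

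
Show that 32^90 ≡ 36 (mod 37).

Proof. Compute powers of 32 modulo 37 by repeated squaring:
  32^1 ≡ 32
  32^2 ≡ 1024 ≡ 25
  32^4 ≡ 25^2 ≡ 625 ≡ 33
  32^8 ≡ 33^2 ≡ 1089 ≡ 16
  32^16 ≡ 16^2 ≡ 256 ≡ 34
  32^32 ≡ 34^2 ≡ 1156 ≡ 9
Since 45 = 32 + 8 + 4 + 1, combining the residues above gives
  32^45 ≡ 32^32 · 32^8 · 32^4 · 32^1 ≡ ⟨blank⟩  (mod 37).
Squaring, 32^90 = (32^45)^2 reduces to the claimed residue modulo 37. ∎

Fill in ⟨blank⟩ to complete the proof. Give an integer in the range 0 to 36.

32^32 · 32^8 · 32^4 · 32^1 ≡ 9 · 16 · 33 · 32 = 152064.
152064 mod 37 = 31, so 32^45 ≡ 31 (mod 37).

31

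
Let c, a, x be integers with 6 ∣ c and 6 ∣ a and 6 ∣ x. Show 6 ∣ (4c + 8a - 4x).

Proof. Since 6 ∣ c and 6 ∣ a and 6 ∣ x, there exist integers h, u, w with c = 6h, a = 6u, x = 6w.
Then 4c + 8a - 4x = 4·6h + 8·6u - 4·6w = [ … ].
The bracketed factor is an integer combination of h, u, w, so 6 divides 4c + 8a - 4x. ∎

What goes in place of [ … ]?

Each term has a factor of 6: 4·6h + 8·6u - 4·6w = 6·(4h + 8u - 4w).
Since 4h + 8u - 4w is an integer, 6 ∣ (4c + 8a - 4x).

6(4h + 8u - 4w)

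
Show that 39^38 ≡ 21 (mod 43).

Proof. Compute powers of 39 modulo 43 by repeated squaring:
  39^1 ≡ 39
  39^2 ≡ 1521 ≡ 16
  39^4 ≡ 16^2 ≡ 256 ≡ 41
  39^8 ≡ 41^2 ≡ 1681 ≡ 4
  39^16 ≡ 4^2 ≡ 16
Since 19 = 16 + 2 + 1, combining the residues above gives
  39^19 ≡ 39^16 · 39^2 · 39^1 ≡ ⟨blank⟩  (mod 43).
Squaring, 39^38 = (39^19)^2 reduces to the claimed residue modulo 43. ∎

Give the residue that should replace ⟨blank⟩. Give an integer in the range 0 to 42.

39^16 · 39^2 · 39^1 ≡ 16 · 16 · 39 = 9984.
9984 mod 43 = 8, so 39^19 ≡ 8 (mod 43).

8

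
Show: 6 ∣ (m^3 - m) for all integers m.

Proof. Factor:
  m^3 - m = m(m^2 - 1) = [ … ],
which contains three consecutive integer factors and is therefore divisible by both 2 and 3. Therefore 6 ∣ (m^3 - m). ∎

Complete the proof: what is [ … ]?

m(m^2 - 1) = m(m - 1)(m + 1) = (m - 1)m(m + 1).
These three factors are consecutive integers, so their product is divisible by 6.

(m - 1)m(m + 1)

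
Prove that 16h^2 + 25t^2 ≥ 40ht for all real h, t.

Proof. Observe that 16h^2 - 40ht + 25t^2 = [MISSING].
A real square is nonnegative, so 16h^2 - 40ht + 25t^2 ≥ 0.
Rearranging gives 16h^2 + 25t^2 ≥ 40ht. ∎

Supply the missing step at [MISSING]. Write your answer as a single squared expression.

(4h - 5t)^2

The leading and trailing coefficients are 4^2 and 5^2, and 40 = 2·4·5, so the trinomial is (4h - 5t)^2.
Hence 16h^2 - 40ht + 25t^2 ≥ 0.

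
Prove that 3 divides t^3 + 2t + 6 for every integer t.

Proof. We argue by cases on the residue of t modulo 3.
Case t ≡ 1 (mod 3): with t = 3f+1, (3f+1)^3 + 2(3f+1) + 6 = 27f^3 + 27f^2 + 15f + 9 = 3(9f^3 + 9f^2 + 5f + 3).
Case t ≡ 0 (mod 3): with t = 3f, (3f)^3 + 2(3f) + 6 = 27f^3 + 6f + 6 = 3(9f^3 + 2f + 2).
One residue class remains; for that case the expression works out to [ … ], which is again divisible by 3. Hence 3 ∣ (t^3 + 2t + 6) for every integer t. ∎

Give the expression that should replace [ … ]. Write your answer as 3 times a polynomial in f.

3(9f^3 + 18f^2 + 14f + 6)

Only t ≡ 2 (mod 3) is unaccounted for. Put t = 3f+2:
(3f+2)^3 + 2(3f+2) + 6 expands to 27f^3 + 54f^2 + 42f + 18,
and factoring out 3 leaves 3(9f^3 + 18f^2 + 14f + 6).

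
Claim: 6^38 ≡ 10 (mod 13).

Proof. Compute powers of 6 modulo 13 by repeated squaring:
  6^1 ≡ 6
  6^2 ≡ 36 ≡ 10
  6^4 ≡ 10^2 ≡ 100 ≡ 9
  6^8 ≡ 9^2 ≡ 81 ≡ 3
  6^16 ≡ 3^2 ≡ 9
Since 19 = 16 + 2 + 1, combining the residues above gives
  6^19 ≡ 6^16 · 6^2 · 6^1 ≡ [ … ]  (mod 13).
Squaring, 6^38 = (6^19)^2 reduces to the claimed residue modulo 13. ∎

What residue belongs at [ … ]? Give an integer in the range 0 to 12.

7

Multiply the listed residues: 9 · 10 · 6 = 90 → 540.
Reducing modulo 13: 540 = 41·13 + 7, so 6^19 ≡ 7.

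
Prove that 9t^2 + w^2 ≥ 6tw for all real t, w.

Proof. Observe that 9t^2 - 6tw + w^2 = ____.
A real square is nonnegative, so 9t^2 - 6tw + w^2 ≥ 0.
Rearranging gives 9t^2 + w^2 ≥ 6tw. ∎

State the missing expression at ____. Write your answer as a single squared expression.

9t^2 - 6tw + w^2 is a perfect-square trinomial: the outer terms are (3t)^2 and (w)^2, and the cross term is -2·3t·w.
So 9t^2 - 6tw + w^2 = (3t - w)^2 ≥ 0.

(3t - w)^2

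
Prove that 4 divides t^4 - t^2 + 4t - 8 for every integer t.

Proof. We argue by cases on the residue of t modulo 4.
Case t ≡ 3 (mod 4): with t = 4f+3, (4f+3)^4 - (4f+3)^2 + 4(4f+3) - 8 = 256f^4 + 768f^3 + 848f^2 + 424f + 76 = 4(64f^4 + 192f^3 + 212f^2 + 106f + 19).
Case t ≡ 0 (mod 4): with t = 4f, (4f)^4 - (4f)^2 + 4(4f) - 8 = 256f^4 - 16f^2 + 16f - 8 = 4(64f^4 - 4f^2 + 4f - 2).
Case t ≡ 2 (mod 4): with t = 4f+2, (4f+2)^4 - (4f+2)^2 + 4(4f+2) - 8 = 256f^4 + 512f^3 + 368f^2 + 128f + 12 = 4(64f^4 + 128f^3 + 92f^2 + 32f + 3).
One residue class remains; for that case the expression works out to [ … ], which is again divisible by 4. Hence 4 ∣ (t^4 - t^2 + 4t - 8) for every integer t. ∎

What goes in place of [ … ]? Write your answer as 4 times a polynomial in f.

The residues treated are {3, 0, 2}, so the missing case is t ≡ 1 (mod 4); write t = 4f+1.
Then (4f+1)^4 - (4f+1)^2 + 4(4f+1) - 8 = 256f^4 + 256f^3 + 80f^2 + 24f - 4 = 4(64f^4 + 64f^3 + 20f^2 + 6f - 1).

4(64f^4 + 64f^3 + 20f^2 + 6f - 1)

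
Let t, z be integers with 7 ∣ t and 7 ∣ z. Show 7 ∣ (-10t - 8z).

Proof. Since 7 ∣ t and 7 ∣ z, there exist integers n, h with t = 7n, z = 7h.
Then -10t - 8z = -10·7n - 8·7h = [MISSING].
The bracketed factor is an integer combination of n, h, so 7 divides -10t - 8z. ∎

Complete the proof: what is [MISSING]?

Pull the common 7 out of every term: -10·7n - 8·7h = 7(-8h - 10n).
-8h - 10n is an integer, which exhibits the divisibility.

7(-8h - 10n)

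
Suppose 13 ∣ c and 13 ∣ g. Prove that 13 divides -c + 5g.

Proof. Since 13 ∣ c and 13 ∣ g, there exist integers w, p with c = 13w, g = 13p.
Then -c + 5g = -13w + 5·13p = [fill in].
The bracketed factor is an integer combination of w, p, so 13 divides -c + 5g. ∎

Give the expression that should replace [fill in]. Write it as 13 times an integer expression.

Pull the common 13 out of every term: -13w + 5·13p = 13(5p - w).
5p - w is an integer, which exhibits the divisibility.

13(5p - w)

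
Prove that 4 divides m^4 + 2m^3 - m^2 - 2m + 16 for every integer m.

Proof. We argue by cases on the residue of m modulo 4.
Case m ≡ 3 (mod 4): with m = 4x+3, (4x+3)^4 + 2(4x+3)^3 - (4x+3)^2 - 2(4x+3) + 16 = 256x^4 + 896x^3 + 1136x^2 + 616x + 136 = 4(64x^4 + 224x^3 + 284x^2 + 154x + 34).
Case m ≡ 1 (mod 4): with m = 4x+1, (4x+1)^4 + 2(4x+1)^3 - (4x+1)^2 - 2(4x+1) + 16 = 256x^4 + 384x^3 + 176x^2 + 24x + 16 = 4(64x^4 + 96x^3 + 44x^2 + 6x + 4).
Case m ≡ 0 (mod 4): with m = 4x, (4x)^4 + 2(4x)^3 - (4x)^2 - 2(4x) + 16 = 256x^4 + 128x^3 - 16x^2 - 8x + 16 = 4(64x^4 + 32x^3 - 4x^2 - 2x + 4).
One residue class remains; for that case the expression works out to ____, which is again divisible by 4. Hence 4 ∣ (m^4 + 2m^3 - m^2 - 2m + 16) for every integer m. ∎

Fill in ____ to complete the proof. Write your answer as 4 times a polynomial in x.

Only m ≡ 2 (mod 4) is unaccounted for. Put m = 4x+2:
(4x+2)^4 + 2(4x+2)^3 - (4x+2)^2 - 2(4x+2) + 16 expands to 256x^4 + 640x^3 + 560x^2 + 200x + 40,
and factoring out 4 leaves 4(64x^4 + 160x^3 + 140x^2 + 50x + 10).

4(64x^4 + 160x^3 + 140x^2 + 50x + 10)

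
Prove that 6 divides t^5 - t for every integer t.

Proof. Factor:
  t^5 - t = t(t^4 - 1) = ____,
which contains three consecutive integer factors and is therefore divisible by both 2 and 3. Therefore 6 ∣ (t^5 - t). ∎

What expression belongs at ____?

t^4 - 1 = (t^2 - 1)(t^2 + 1), and t^2 - 1 = (t-1)(t+1).
So t(t^4 - 1) = (t - 1)t(t + 1)(t^2 + 1).

(t - 1)t(t + 1)(t^2 + 1)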